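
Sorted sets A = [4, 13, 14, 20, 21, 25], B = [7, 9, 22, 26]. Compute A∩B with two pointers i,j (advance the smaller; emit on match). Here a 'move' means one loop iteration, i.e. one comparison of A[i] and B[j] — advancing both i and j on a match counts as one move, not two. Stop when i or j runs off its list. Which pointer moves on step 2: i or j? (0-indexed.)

[i=0,j=0] 4<7 → i++
[i=1,j=0] 13>7 → j++

j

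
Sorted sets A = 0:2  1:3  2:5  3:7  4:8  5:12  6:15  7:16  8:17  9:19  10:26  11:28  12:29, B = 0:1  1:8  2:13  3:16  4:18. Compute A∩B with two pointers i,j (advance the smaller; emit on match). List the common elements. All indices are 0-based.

intersection = [8, 16]

[i=0,j=0] 2>1 → j++
[i=0,j=1] 2<8 → i++
[i=1,j=1] 3<8 → i++
[i=2,j=1] 5<8 → i++
[i=3,j=1] 7<8 → i++
[i=4,j=1] 8==8 emit → i++,j++
[i=5,j=2] 12<13 → i++
[i=6,j=2] 15>13 → j++
[i=6,j=3] 15<16 → i++
[i=7,j=3] 16==16 emit → i++,j++
[i=8,j=4] 17<18 → i++
[i=9,j=4] 19>18 → j++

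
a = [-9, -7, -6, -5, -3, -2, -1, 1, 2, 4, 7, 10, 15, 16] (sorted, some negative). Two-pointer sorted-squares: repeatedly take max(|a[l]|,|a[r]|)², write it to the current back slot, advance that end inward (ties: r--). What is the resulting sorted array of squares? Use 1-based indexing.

[1, 1, 4, 4, 9, 16, 25, 36, 49, 49, 81, 100, 225, 256]

[1,14] |-9|<=|16| out[14]=256 → r--
[1,13] |-9|<=|15| out[13]=225 → r--
[1,12] |-9|<=|10| out[12]=100 → r--
[1,11] |-9|>|7| out[11]=81 → l++
[2,11] |-7|<=|7| out[10]=49 → r--
[2,10] |-7|>|4| out[9]=49 → l++
[3,10] |-6|>|4| out[8]=36 → l++
[4,10] |-5|>|4| out[7]=25 → l++
[5,10] |-3|<=|4| out[6]=16 → r--
[5,9] |-3|>|2| out[5]=9 → l++
[6,9] |-2|<=|2| out[4]=4 → r--
[6,8] |-2|>|1| out[3]=4 → l++
[7,8] |-1|<=|1| out[2]=1 → r--
[7,7] |-1|<=|-1| out[1]=1 → r--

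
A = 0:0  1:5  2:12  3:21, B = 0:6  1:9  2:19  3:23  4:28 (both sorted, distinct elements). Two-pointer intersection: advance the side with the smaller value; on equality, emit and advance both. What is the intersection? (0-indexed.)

[i=0,j=0] 0<6 → i++
[i=1,j=0] 5<6 → i++
[i=2,j=0] 12>6 → j++
[i=2,j=1] 12>9 → j++
[i=2,j=2] 12<19 → i++
[i=3,j=2] 21>19 → j++
[i=3,j=3] 21<23 → i++

intersection = []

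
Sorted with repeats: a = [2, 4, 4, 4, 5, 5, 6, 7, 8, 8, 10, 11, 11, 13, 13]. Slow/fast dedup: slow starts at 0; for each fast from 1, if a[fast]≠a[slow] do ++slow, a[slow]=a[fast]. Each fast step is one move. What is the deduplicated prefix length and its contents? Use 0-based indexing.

length 9; prefix = [2, 4, 5, 6, 7, 8, 10, 11, 13]

slow=0 fast=1: a[fast]=4≠a[slow]=2 write a[1]=4, slow++,fast++
slow=1 fast=2: a[fast]=4=a[slow] dup, fast++
slow=1 fast=3: a[fast]=4=a[slow] dup, fast++
slow=1 fast=4: a[fast]=5≠a[slow]=4 write a[2]=5, slow++,fast++
slow=2 fast=5: a[fast]=5=a[slow] dup, fast++
slow=2 fast=6: a[fast]=6≠a[slow]=5 write a[3]=6, slow++,fast++
slow=3 fast=7: a[fast]=7≠a[slow]=6 write a[4]=7, slow++,fast++
slow=4 fast=8: a[fast]=8≠a[slow]=7 write a[5]=8, slow++,fast++
slow=5 fast=9: a[fast]=8=a[slow] dup, fast++
slow=5 fast=10: a[fast]=10≠a[slow]=8 write a[6]=10, slow++,fast++
slow=6 fast=11: a[fast]=11≠a[slow]=10 write a[7]=11, slow++,fast++
slow=7 fast=12: a[fast]=11=a[slow] dup, fast++
slow=7 fast=13: a[fast]=13≠a[slow]=11 write a[8]=13, slow++,fast++
slow=8 fast=14: a[fast]=13=a[slow] dup, fast++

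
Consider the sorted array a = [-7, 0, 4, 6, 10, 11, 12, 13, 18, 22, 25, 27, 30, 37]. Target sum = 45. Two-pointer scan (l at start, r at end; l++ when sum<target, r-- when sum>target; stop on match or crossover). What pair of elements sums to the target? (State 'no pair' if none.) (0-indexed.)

l=0 r=13: -7+37=30 <45, l++
l=1 r=13: 0+37=37 <45, l++
l=2 r=13: 4+37=41 <45, l++
l=3 r=13: 6+37=43 <45, l++
l=4 r=13: 10+37=47 >45, r--
l=4 r=12: 10+30=40 <45, l++
l=5 r=12: 11+30=41 <45, l++
l=6 r=12: 12+30=42 <45, l++
l=7 r=12: 13+30=43 <45, l++
l=8 r=12: 18+30=48 >45, r--
l=8 r=11: 18+27=45, found

(18, 27)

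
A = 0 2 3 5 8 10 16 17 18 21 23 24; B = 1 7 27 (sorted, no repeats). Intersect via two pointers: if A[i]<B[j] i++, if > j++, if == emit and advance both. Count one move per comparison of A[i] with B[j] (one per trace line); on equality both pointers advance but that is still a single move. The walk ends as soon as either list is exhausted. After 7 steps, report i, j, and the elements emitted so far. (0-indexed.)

i=5, j=2, emitted=[]

[i=0,j=0] 0<1 → i++
[i=1,j=0] 2>1 → j++
[i=1,j=1] 2<7 → i++
[i=2,j=1] 3<7 → i++
[i=3,j=1] 5<7 → i++
[i=4,j=1] 8>7 → j++
[i=4,j=2] 8<27 → i++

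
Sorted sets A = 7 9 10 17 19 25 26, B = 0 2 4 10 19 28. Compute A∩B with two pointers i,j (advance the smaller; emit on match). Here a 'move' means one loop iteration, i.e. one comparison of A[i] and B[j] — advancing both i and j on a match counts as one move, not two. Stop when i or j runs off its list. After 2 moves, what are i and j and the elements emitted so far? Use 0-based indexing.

[i=0,j=0] 7>0 → j++
[i=0,j=1] 7>2 → j++

i=0, j=2, emitted=[]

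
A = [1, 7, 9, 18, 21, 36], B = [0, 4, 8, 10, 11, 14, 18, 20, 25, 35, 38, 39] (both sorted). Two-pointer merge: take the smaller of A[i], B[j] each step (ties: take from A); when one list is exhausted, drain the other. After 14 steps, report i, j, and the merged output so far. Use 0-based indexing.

[i=0,j=0] A[i]=1>B[j]=0 take 0 → j++
[i=0,j=1] A[i]=1<=B[j]=4 take 1 → i++
[i=1,j=1] A[i]=7>B[j]=4 take 4 → j++
[i=1,j=2] A[i]=7<=B[j]=8 take 7 → i++
[i=2,j=2] A[i]=9>B[j]=8 take 8 → j++
[i=2,j=3] A[i]=9<=B[j]=10 take 9 → i++
[i=3,j=3] A[i]=18>B[j]=10 take 10 → j++
[i=3,j=4] A[i]=18>B[j]=11 take 11 → j++
[i=3,j=5] A[i]=18>B[j]=14 take 14 → j++
[i=3,j=6] A[i]=18<=B[j]=18 take 18 → i++
[i=4,j=6] A[i]=21>B[j]=18 take 18 → j++
[i=4,j=7] A[i]=21>B[j]=20 take 20 → j++
[i=4,j=8] A[i]=21<=B[j]=25 take 21 → i++
[i=5,j=8] A[i]=36>B[j]=25 take 25 → j++

i=5, j=9, merged so far=[0, 1, 4, 7, 8, 9, 10, 11, 14, 18, 18, 20, 21, 25]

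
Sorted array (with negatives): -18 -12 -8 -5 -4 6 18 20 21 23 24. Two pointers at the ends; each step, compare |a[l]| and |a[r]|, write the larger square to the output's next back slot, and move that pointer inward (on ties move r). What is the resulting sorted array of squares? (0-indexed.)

[0,10] |-18|<=|24| out[10]=576 → r--
[0,9] |-18|<=|23| out[9]=529 → r--
[0,8] |-18|<=|21| out[8]=441 → r--
[0,7] |-18|<=|20| out[7]=400 → r--
[0,6] |-18|<=|18| out[6]=324 → r--
[0,5] |-18|>|6| out[5]=324 → l++
[1,5] |-12|>|6| out[4]=144 → l++
[2,5] |-8|>|6| out[3]=64 → l++
[3,5] |-5|<=|6| out[2]=36 → r--
[3,4] |-5|>|-4| out[1]=25 → l++
[4,4] |-4|<=|-4| out[0]=16 → r--

[16, 25, 36, 64, 144, 324, 324, 400, 441, 529, 576]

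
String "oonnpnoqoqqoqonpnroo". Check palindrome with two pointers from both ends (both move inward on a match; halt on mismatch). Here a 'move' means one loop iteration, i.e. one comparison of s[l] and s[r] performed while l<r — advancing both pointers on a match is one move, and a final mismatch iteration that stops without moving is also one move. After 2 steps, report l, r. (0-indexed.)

l=0 r=19: 'o'=='o', l++,r--
l=1 r=18: 'o'=='o', l++,r--

l=2, r=17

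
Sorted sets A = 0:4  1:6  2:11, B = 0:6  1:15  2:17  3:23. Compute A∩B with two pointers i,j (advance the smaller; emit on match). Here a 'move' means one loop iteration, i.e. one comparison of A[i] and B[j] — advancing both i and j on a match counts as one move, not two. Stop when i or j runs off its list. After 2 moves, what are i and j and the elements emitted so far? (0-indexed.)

i=0 j=0: 4<6, i++
i=1 j=0: 6==6 emit, i++,j++

i=2, j=1, emitted=[6]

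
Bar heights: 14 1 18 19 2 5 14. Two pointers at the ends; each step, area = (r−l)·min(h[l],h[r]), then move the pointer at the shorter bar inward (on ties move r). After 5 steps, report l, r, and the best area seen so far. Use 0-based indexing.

[0,6] min(14,14)*6=84 best=84 * → r--
[0,5] min(14,5)*5=25 best=84 → r--
[0,4] min(14,2)*4=8 best=84 → r--
[0,3] min(14,19)*3=42 best=84 → l++
[1,3] min(1,19)*2=2 best=84 → l++

l=2, r=3, best area=84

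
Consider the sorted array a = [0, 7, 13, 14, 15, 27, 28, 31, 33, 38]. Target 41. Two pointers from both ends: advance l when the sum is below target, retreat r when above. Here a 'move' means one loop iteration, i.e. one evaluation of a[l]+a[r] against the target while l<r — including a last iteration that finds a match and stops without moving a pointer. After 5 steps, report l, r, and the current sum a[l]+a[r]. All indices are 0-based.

l=2, r=6, sum=41

[0,9] 0+38=38 <41 → l++
[1,9] 7+38=45 >41 → r--
[1,8] 7+33=40 <41 → l++
[2,8] 13+33=46 >41 → r--
[2,7] 13+31=44 >41 → r--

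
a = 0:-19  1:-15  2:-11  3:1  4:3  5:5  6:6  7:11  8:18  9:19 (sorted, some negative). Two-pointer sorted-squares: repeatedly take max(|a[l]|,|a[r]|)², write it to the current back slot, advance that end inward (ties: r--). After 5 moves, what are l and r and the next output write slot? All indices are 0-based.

[0,9] |-19|<=|19| out[9]=361 → r--
[0,8] |-19|>|18| out[8]=361 → l++
[1,8] |-15|<=|18| out[7]=324 → r--
[1,7] |-15|>|11| out[6]=225 → l++
[2,7] |-11|<=|11| out[5]=121 → r--

l=2, r=6, next write slot=4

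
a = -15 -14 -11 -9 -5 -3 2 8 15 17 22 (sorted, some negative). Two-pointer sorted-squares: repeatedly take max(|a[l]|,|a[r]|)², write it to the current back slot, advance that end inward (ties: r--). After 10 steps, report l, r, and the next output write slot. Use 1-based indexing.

l=1 r=11: |-15|<=|22| out[11]=484, r--
l=1 r=10: |-15|<=|17| out[10]=289, r--
l=1 r=9: |-15|<=|15| out[9]=225, r--
l=1 r=8: |-15|>|8| out[8]=225, l++
l=2 r=8: |-14|>|8| out[7]=196, l++
l=3 r=8: |-11|>|8| out[6]=121, l++
l=4 r=8: |-9|>|8| out[5]=81, l++
l=5 r=8: |-5|<=|8| out[4]=64, r--
l=5 r=7: |-5|>|2| out[3]=25, l++
l=6 r=7: |-3|>|2| out[2]=9, l++

l=7, r=7, next write slot=1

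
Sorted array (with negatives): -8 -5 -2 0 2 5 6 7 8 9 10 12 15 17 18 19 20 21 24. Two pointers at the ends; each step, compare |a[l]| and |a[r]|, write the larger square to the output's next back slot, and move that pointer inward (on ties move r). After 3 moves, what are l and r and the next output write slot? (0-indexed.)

l=0 r=18: |-8|<=|24| out[18]=576, r--
l=0 r=17: |-8|<=|21| out[17]=441, r--
l=0 r=16: |-8|<=|20| out[16]=400, r--

l=0, r=15, next write slot=15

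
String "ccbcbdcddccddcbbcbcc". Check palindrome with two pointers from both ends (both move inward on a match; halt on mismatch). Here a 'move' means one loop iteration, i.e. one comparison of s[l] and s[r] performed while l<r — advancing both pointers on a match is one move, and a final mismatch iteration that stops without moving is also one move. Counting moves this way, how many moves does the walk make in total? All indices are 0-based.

6 moves

l=0 r=19: 'c'=='c', l++,r--
l=1 r=18: 'c'=='c', l++,r--
l=2 r=17: 'b'=='b', l++,r--
l=3 r=16: 'c'=='c', l++,r--
l=4 r=15: 'b'=='b', l++,r--
l=5 r=14: 'd'!='b', stop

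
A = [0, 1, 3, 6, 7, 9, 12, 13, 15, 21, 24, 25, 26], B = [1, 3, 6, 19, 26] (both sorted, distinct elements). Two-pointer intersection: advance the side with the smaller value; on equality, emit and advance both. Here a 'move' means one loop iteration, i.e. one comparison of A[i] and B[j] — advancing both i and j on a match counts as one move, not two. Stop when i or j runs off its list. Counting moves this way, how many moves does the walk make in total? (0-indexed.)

14 moves

[i=0,j=0] 0<1 → i++
[i=1,j=0] 1==1 emit → i++,j++
[i=2,j=1] 3==3 emit → i++,j++
[i=3,j=2] 6==6 emit → i++,j++
[i=4,j=3] 7<19 → i++
[i=5,j=3] 9<19 → i++
[i=6,j=3] 12<19 → i++
[i=7,j=3] 13<19 → i++
[i=8,j=3] 15<19 → i++
[i=9,j=3] 21>19 → j++
[i=9,j=4] 21<26 → i++
[i=10,j=4] 24<26 → i++
[i=11,j=4] 25<26 → i++
[i=12,j=4] 26==26 emit → i++,j++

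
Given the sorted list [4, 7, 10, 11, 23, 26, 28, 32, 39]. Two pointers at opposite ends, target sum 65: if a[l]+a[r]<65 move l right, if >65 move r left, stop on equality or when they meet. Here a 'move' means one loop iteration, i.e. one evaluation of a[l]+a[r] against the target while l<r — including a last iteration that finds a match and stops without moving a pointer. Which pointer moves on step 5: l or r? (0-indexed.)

l

l=0 r=8: 4+39=43 <65, l++
l=1 r=8: 7+39=46 <65, l++
l=2 r=8: 10+39=49 <65, l++
l=3 r=8: 11+39=50 <65, l++
l=4 r=8: 23+39=62 <65, l++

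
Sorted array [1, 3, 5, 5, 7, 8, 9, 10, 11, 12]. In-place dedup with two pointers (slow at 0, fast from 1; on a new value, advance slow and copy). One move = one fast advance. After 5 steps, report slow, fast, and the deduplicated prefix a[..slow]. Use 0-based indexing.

(s=0,f=1) a[fast]=3≠a[slow]=1 write a[1]=3 → slow++,fast++
(s=1,f=2) a[fast]=5≠a[slow]=3 write a[2]=5 → slow++,fast++
(s=2,f=3) a[fast]=5=a[slow] dup → fast++
(s=2,f=4) a[fast]=7≠a[slow]=5 write a[3]=7 → slow++,fast++
(s=3,f=5) a[fast]=8≠a[slow]=7 write a[4]=8 → slow++,fast++

slow=4, fast=6, prefix=[1, 3, 5, 7, 8]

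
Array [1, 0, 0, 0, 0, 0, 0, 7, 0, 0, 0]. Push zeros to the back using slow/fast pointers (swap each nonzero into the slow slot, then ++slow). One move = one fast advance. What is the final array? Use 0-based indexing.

[1, 7, 0, 0, 0, 0, 0, 0, 0, 0, 0]

slow=0 fast=0: a[fast]=1≠0 swap→a[0]=1, slow++,fast++
slow=1 fast=1: a[fast]=0, fast++
slow=1 fast=2: a[fast]=0, fast++
slow=1 fast=3: a[fast]=0, fast++
slow=1 fast=4: a[fast]=0, fast++
slow=1 fast=5: a[fast]=0, fast++
slow=1 fast=6: a[fast]=0, fast++
slow=1 fast=7: a[fast]=7≠0 swap→a[1]=7, slow++,fast++
slow=2 fast=8: a[fast]=0, fast++
slow=2 fast=9: a[fast]=0, fast++
slow=2 fast=10: a[fast]=0, fast++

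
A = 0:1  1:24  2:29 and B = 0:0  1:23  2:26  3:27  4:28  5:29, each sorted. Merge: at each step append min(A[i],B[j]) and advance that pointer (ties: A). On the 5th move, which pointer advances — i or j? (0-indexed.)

j

[i=0,j=0] A[i]=1>B[j]=0 take 0 → j++
[i=0,j=1] A[i]=1<=B[j]=23 take 1 → i++
[i=1,j=1] A[i]=24>B[j]=23 take 23 → j++
[i=1,j=2] A[i]=24<=B[j]=26 take 24 → i++
[i=2,j=2] A[i]=29>B[j]=26 take 26 → j++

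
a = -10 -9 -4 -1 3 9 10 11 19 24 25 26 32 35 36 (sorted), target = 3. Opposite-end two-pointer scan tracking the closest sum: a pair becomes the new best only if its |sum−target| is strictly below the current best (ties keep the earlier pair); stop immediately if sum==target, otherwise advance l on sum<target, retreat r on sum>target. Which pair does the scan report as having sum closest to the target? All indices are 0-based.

pair (-9, 11) with sum 2 (|Δ|=1)

[0,14] -10+36=26 d=23 * → r--
[0,13] -10+35=25 d=22 * → r--
[0,12] -10+32=22 d=19 * → r--
[0,11] -10+26=16 d=13 * → r--
[0,10] -10+25=15 d=12 * → r--
[0,9] -10+24=14 d=11 * → r--
[0,8] -10+19=9 d=6 * → r--
[0,7] -10+11=1 d=2 * → l++
[1,7] -9+11=2 d=1 * → l++
[2,7] -4+11=7 d=4 → r--
[2,6] -4+10=6 d=3 → r--
[2,5] -4+9=5 d=2 → r--
[2,4] -4+3=-1 d=4 → l++
[3,4] -1+3=2 d=1 → l++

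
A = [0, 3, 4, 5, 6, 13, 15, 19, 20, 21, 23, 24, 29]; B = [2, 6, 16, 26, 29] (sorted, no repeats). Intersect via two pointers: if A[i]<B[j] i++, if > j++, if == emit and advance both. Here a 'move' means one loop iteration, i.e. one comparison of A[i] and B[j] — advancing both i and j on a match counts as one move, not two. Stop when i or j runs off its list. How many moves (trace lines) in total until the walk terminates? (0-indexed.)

i=0 j=0: 0<2, i++
i=1 j=0: 3>2, j++
i=1 j=1: 3<6, i++
i=2 j=1: 4<6, i++
i=3 j=1: 5<6, i++
i=4 j=1: 6==6 emit, i++,j++
i=5 j=2: 13<16, i++
i=6 j=2: 15<16, i++
i=7 j=2: 19>16, j++
i=7 j=3: 19<26, i++
i=8 j=3: 20<26, i++
i=9 j=3: 21<26, i++
i=10 j=3: 23<26, i++
i=11 j=3: 24<26, i++
i=12 j=3: 29>26, j++
i=12 j=4: 29==29 emit, i++,j++

16 moves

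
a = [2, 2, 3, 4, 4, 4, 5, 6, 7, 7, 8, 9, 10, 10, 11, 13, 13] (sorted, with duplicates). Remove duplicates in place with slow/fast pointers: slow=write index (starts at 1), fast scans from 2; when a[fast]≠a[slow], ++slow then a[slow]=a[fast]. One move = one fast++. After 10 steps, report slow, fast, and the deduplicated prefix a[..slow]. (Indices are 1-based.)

slow=1 fast=2: a[fast]=2=a[slow] dup, fast++
slow=1 fast=3: a[fast]=3≠a[slow]=2 write a[2]=3, slow++,fast++
slow=2 fast=4: a[fast]=4≠a[slow]=3 write a[3]=4, slow++,fast++
slow=3 fast=5: a[fast]=4=a[slow] dup, fast++
slow=3 fast=6: a[fast]=4=a[slow] dup, fast++
slow=3 fast=7: a[fast]=5≠a[slow]=4 write a[4]=5, slow++,fast++
slow=4 fast=8: a[fast]=6≠a[slow]=5 write a[5]=6, slow++,fast++
slow=5 fast=9: a[fast]=7≠a[slow]=6 write a[6]=7, slow++,fast++
slow=6 fast=10: a[fast]=7=a[slow] dup, fast++
slow=6 fast=11: a[fast]=8≠a[slow]=7 write a[7]=8, slow++,fast++

slow=7, fast=12, prefix=[2, 3, 4, 5, 6, 7, 8]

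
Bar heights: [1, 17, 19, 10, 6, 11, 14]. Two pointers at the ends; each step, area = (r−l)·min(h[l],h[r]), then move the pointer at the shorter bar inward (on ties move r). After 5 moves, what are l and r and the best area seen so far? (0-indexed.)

[0,6] min(1,14)*6=6 best=6 * → l++
[1,6] min(17,14)*5=70 best=70 * → r--
[1,5] min(17,11)*4=44 best=70 → r--
[1,4] min(17,6)*3=18 best=70 → r--
[1,3] min(17,10)*2=20 best=70 → r--

l=1, r=2, best area=70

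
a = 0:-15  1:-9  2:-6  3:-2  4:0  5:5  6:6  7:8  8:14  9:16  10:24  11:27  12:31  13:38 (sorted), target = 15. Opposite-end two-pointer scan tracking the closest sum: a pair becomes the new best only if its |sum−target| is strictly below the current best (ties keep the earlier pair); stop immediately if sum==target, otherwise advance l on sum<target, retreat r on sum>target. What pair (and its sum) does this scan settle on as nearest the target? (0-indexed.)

pair (-9, 24) with sum 15 (|Δ|=0)

[0,13] -15+38=23 d=8 * → r--
[0,12] -15+31=16 d=1 * → r--
[0,11] -15+27=12 d=3 → l++
[1,11] -9+27=18 d=3 → r--
[1,10] -9+24=15 d=0 * → stop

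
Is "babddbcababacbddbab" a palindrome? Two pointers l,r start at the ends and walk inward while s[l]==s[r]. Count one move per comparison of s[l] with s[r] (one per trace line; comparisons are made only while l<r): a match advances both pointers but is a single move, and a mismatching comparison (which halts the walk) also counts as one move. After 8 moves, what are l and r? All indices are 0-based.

[0,18] 'b'=='b' → l++,r--
[1,17] 'a'=='a' → l++,r--
[2,16] 'b'=='b' → l++,r--
[3,15] 'd'=='d' → l++,r--
[4,14] 'd'=='d' → l++,r--
[5,13] 'b'=='b' → l++,r--
[6,12] 'c'=='c' → l++,r--
[7,11] 'a'=='a' → l++,r--

l=8, r=10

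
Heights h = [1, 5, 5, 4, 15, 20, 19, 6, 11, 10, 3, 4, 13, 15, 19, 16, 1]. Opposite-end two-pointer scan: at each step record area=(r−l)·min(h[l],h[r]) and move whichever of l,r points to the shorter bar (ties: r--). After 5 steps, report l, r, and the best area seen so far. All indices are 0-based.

l=4, r=15, best area=70

l=0 r=16: min(1,1)*16=16 best=16 *, r--
l=0 r=15: min(1,16)*15=15 best=16, l++
l=1 r=15: min(5,16)*14=70 best=70 *, l++
l=2 r=15: min(5,16)*13=65 best=70, l++
l=3 r=15: min(4,16)*12=48 best=70, l++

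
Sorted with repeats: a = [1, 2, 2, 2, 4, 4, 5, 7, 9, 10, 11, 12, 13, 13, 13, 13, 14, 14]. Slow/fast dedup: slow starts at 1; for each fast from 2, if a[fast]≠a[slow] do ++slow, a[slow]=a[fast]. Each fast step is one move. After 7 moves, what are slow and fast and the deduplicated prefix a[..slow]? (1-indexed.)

slow=5, fast=9, prefix=[1, 2, 4, 5, 7]

(s=1,f=2) a[fast]=2≠a[slow]=1 write a[2]=2 → slow++,fast++
(s=2,f=3) a[fast]=2=a[slow] dup → fast++
(s=2,f=4) a[fast]=2=a[slow] dup → fast++
(s=2,f=5) a[fast]=4≠a[slow]=2 write a[3]=4 → slow++,fast++
(s=3,f=6) a[fast]=4=a[slow] dup → fast++
(s=3,f=7) a[fast]=5≠a[slow]=4 write a[4]=5 → slow++,fast++
(s=4,f=8) a[fast]=7≠a[slow]=5 write a[5]=7 → slow++,fast++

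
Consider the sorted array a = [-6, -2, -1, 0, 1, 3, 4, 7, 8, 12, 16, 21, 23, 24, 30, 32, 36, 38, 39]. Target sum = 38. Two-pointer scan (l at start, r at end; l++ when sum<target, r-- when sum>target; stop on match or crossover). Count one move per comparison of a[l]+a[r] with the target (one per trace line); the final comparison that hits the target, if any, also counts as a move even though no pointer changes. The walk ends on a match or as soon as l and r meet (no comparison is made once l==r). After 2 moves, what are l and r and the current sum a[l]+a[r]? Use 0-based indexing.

l=2, r=18, sum=38

l=0 r=18: -6+39=33 <38, l++
l=1 r=18: -2+39=37 <38, l++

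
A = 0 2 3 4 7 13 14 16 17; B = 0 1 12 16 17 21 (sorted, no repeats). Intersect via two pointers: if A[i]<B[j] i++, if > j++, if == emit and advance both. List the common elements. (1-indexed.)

intersection = [0, 16, 17]

i=1 j=1: 0==0 emit, i++,j++
i=2 j=2: 2>1, j++
i=2 j=3: 2<12, i++
i=3 j=3: 3<12, i++
i=4 j=3: 4<12, i++
i=5 j=3: 7<12, i++
i=6 j=3: 13>12, j++
i=6 j=4: 13<16, i++
i=7 j=4: 14<16, i++
i=8 j=4: 16==16 emit, i++,j++
i=9 j=5: 17==17 emit, i++,j++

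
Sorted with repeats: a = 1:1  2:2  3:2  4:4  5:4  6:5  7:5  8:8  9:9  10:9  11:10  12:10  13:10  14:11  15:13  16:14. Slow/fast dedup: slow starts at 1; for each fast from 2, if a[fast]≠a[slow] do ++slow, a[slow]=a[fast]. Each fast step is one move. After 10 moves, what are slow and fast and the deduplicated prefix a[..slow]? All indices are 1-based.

slow=7, fast=12, prefix=[1, 2, 4, 5, 8, 9, 10]

(s=1,f=2) a[fast]=2≠a[slow]=1 write a[2]=2 → slow++,fast++
(s=2,f=3) a[fast]=2=a[slow] dup → fast++
(s=2,f=4) a[fast]=4≠a[slow]=2 write a[3]=4 → slow++,fast++
(s=3,f=5) a[fast]=4=a[slow] dup → fast++
(s=3,f=6) a[fast]=5≠a[slow]=4 write a[4]=5 → slow++,fast++
(s=4,f=7) a[fast]=5=a[slow] dup → fast++
(s=4,f=8) a[fast]=8≠a[slow]=5 write a[5]=8 → slow++,fast++
(s=5,f=9) a[fast]=9≠a[slow]=8 write a[6]=9 → slow++,fast++
(s=6,f=10) a[fast]=9=a[slow] dup → fast++
(s=6,f=11) a[fast]=10≠a[slow]=9 write a[7]=10 → slow++,fast++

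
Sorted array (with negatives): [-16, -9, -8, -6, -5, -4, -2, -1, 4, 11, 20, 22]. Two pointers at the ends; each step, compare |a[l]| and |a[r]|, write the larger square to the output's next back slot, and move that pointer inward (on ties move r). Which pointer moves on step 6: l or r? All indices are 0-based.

l

[0,11] |-16|<=|22| out[11]=484 → r--
[0,10] |-16|<=|20| out[10]=400 → r--
[0,9] |-16|>|11| out[9]=256 → l++
[1,9] |-9|<=|11| out[8]=121 → r--
[1,8] |-9|>|4| out[7]=81 → l++
[2,8] |-8|>|4| out[6]=64 → l++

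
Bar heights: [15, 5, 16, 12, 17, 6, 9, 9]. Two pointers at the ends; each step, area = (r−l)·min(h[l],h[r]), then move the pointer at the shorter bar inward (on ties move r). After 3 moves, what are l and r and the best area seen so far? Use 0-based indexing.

l=0, r=4, best area=63

l=0 r=7: min(15,9)*7=63 best=63 *, r--
l=0 r=6: min(15,9)*6=54 best=63, r--
l=0 r=5: min(15,6)*5=30 best=63, r--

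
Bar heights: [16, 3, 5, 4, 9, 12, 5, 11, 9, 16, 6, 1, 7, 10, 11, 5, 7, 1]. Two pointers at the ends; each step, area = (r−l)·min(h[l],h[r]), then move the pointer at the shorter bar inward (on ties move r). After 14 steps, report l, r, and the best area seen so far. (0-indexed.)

l=0 r=17: min(16,1)*17=17 best=17 *, r--
l=0 r=16: min(16,7)*16=112 best=112 *, r--
l=0 r=15: min(16,5)*15=75 best=112, r--
l=0 r=14: min(16,11)*14=154 best=154 *, r--
l=0 r=13: min(16,10)*13=130 best=154, r--
l=0 r=12: min(16,7)*12=84 best=154, r--
l=0 r=11: min(16,1)*11=11 best=154, r--
l=0 r=10: min(16,6)*10=60 best=154, r--
l=0 r=9: min(16,16)*9=144 best=154, r--
l=0 r=8: min(16,9)*8=72 best=154, r--
l=0 r=7: min(16,11)*7=77 best=154, r--
l=0 r=6: min(16,5)*6=30 best=154, r--
l=0 r=5: min(16,12)*5=60 best=154, r--
l=0 r=4: min(16,9)*4=36 best=154, r--

l=0, r=3, best area=154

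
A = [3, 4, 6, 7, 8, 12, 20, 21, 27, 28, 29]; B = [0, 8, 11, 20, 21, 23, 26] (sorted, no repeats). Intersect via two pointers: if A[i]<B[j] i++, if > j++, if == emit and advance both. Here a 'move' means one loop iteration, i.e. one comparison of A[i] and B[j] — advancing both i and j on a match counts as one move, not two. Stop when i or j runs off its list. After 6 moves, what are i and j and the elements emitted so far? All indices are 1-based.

i=6, j=3, emitted=[8]

i=1 j=1: 3>0, j++
i=1 j=2: 3<8, i++
i=2 j=2: 4<8, i++
i=3 j=2: 6<8, i++
i=4 j=2: 7<8, i++
i=5 j=2: 8==8 emit, i++,j++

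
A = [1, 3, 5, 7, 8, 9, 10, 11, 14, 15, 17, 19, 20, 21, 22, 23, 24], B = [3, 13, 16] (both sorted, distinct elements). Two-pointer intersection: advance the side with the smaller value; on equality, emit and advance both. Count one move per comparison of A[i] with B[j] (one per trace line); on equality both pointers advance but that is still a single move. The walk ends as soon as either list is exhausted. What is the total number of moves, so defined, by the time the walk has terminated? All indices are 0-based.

12 moves

i=0 j=0: 1<3, i++
i=1 j=0: 3==3 emit, i++,j++
i=2 j=1: 5<13, i++
i=3 j=1: 7<13, i++
i=4 j=1: 8<13, i++
i=5 j=1: 9<13, i++
i=6 j=1: 10<13, i++
i=7 j=1: 11<13, i++
i=8 j=1: 14>13, j++
i=8 j=2: 14<16, i++
i=9 j=2: 15<16, i++
i=10 j=2: 17>16, j++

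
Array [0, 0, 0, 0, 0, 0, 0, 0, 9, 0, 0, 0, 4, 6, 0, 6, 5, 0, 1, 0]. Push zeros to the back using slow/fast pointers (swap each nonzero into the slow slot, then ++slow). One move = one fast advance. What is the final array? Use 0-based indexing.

(s=0,f=0) a[fast]=0 → fast++
(s=0,f=1) a[fast]=0 → fast++
(s=0,f=2) a[fast]=0 → fast++
(s=0,f=3) a[fast]=0 → fast++
(s=0,f=4) a[fast]=0 → fast++
(s=0,f=5) a[fast]=0 → fast++
(s=0,f=6) a[fast]=0 → fast++
(s=0,f=7) a[fast]=0 → fast++
(s=0,f=8) a[fast]=9≠0 swap→a[0]=9 → slow++,fast++
(s=1,f=9) a[fast]=0 → fast++
(s=1,f=10) a[fast]=0 → fast++
(s=1,f=11) a[fast]=0 → fast++
(s=1,f=12) a[fast]=4≠0 swap→a[1]=4 → slow++,fast++
(s=2,f=13) a[fast]=6≠0 swap→a[2]=6 → slow++,fast++
(s=3,f=14) a[fast]=0 → fast++
(s=3,f=15) a[fast]=6≠0 swap→a[3]=6 → slow++,fast++
(s=4,f=16) a[fast]=5≠0 swap→a[4]=5 → slow++,fast++
(s=5,f=17) a[fast]=0 → fast++
(s=5,f=18) a[fast]=1≠0 swap→a[5]=1 → slow++,fast++
(s=6,f=19) a[fast]=0 → fast++

[9, 4, 6, 6, 5, 1, 0, 0, 0, 0, 0, 0, 0, 0, 0, 0, 0, 0, 0, 0]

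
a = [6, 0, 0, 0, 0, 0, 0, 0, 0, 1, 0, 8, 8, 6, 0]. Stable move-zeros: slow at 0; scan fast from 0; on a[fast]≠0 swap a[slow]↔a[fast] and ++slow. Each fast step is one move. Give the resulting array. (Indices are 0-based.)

slow=0 fast=0: a[fast]=6≠0 swap→a[0]=6, slow++,fast++
slow=1 fast=1: a[fast]=0, fast++
slow=1 fast=2: a[fast]=0, fast++
slow=1 fast=3: a[fast]=0, fast++
slow=1 fast=4: a[fast]=0, fast++
slow=1 fast=5: a[fast]=0, fast++
slow=1 fast=6: a[fast]=0, fast++
slow=1 fast=7: a[fast]=0, fast++
slow=1 fast=8: a[fast]=0, fast++
slow=1 fast=9: a[fast]=1≠0 swap→a[1]=1, slow++,fast++
slow=2 fast=10: a[fast]=0, fast++
slow=2 fast=11: a[fast]=8≠0 swap→a[2]=8, slow++,fast++
slow=3 fast=12: a[fast]=8≠0 swap→a[3]=8, slow++,fast++
slow=4 fast=13: a[fast]=6≠0 swap→a[4]=6, slow++,fast++
slow=5 fast=14: a[fast]=0, fast++

[6, 1, 8, 8, 6, 0, 0, 0, 0, 0, 0, 0, 0, 0, 0]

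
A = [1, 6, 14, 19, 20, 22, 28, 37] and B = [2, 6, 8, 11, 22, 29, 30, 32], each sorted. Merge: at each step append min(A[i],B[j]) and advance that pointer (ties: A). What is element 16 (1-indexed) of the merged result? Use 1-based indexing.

i=1 j=1: A[i]=1<=B[j]=2 take 1, i++
i=2 j=1: A[i]=6>B[j]=2 take 2, j++
i=2 j=2: A[i]=6<=B[j]=6 take 6, i++
i=3 j=2: A[i]=14>B[j]=6 take 6, j++
i=3 j=3: A[i]=14>B[j]=8 take 8, j++
i=3 j=4: A[i]=14>B[j]=11 take 11, j++
i=3 j=5: A[i]=14<=B[j]=22 take 14, i++
i=4 j=5: A[i]=19<=B[j]=22 take 19, i++
i=5 j=5: A[i]=20<=B[j]=22 take 20, i++
i=6 j=5: A[i]=22<=B[j]=22 take 22, i++
i=7 j=5: A[i]=28>B[j]=22 take 22, j++
i=7 j=6: A[i]=28<=B[j]=29 take 28, i++
i=8 j=6: A[i]=37>B[j]=29 take 29, j++
i=8 j=7: A[i]=37>B[j]=30 take 30, j++
i=8 j=8: A[i]=37>B[j]=32 take 32, j++
i=8 j=9: B done, take A[i]=37, i++

merged[16] = 37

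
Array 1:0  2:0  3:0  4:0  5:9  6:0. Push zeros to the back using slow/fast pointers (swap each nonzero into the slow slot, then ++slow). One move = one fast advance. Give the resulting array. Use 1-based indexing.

slow=1 fast=1: a[fast]=0, fast++
slow=1 fast=2: a[fast]=0, fast++
slow=1 fast=3: a[fast]=0, fast++
slow=1 fast=4: a[fast]=0, fast++
slow=1 fast=5: a[fast]=9≠0 swap→a[1]=9, slow++,fast++
slow=2 fast=6: a[fast]=0, fast++

[9, 0, 0, 0, 0, 0]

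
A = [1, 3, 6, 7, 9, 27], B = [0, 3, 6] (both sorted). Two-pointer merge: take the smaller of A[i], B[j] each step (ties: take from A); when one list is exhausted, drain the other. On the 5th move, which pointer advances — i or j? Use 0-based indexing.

i

i=0 j=0: A[i]=1>B[j]=0 take 0, j++
i=0 j=1: A[i]=1<=B[j]=3 take 1, i++
i=1 j=1: A[i]=3<=B[j]=3 take 3, i++
i=2 j=1: A[i]=6>B[j]=3 take 3, j++
i=2 j=2: A[i]=6<=B[j]=6 take 6, i++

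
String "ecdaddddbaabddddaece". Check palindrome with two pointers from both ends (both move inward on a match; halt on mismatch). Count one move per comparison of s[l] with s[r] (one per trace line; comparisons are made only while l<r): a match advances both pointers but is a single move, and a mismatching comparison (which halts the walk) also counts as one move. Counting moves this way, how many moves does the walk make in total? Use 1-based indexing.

3 moves

l=1 r=20: 'e'=='e', l++,r--
l=2 r=19: 'c'=='c', l++,r--
l=3 r=18: 'd'!='e', stop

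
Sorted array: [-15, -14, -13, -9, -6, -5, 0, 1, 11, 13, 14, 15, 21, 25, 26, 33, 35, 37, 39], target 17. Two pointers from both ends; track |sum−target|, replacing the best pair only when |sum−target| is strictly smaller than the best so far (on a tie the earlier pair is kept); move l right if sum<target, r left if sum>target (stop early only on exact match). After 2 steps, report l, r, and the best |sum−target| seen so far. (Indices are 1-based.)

l=1 r=19: -15+39=24 d=7 *, r--
l=1 r=18: -15+37=22 d=5 *, r--

l=1, r=17, best |Δ|=5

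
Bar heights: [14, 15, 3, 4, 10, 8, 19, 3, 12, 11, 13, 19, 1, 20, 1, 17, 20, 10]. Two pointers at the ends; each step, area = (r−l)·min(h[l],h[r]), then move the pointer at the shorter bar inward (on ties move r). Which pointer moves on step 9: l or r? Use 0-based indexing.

l

[0,17] min(14,10)*17=170 best=170 * → r--
[0,16] min(14,20)*16=224 best=224 * → l++
[1,16] min(15,20)*15=225 best=225 * → l++
[2,16] min(3,20)*14=42 best=225 → l++
[3,16] min(4,20)*13=52 best=225 → l++
[4,16] min(10,20)*12=120 best=225 → l++
[5,16] min(8,20)*11=88 best=225 → l++
[6,16] min(19,20)*10=190 best=225 → l++
[7,16] min(3,20)*9=27 best=225 → l++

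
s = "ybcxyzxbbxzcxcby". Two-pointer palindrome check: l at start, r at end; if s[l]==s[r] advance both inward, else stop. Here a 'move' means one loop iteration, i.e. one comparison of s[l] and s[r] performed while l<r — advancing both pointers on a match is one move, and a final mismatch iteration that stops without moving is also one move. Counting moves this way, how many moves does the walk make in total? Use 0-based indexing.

5 moves

l=0 r=15: 'y'=='y', l++,r--
l=1 r=14: 'b'=='b', l++,r--
l=2 r=13: 'c'=='c', l++,r--
l=3 r=12: 'x'=='x', l++,r--
l=4 r=11: 'y'!='c', stop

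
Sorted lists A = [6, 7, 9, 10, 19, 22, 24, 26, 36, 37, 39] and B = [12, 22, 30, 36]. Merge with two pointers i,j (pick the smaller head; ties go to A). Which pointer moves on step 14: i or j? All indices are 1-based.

i

[i=1,j=1] A[i]=6<=B[j]=12 take 6 → i++
[i=2,j=1] A[i]=7<=B[j]=12 take 7 → i++
[i=3,j=1] A[i]=9<=B[j]=12 take 9 → i++
[i=4,j=1] A[i]=10<=B[j]=12 take 10 → i++
[i=5,j=1] A[i]=19>B[j]=12 take 12 → j++
[i=5,j=2] A[i]=19<=B[j]=22 take 19 → i++
[i=6,j=2] A[i]=22<=B[j]=22 take 22 → i++
[i=7,j=2] A[i]=24>B[j]=22 take 22 → j++
[i=7,j=3] A[i]=24<=B[j]=30 take 24 → i++
[i=8,j=3] A[i]=26<=B[j]=30 take 26 → i++
[i=9,j=3] A[i]=36>B[j]=30 take 30 → j++
[i=9,j=4] A[i]=36<=B[j]=36 take 36 → i++
[i=10,j=4] A[i]=37>B[j]=36 take 36 → j++
[i=10,j=5] B done, take A[i]=37 → i++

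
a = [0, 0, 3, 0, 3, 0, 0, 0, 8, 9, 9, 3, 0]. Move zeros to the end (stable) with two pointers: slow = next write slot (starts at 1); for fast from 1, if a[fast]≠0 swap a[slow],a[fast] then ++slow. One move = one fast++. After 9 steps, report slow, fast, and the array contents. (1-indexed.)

(s=1,f=1) a[fast]=0 → fast++
(s=1,f=2) a[fast]=0 → fast++
(s=1,f=3) a[fast]=3≠0 swap→a[1]=3 → slow++,fast++
(s=2,f=4) a[fast]=0 → fast++
(s=2,f=5) a[fast]=3≠0 swap→a[2]=3 → slow++,fast++
(s=3,f=6) a[fast]=0 → fast++
(s=3,f=7) a[fast]=0 → fast++
(s=3,f=8) a[fast]=0 → fast++
(s=3,f=9) a[fast]=8≠0 swap→a[3]=8 → slow++,fast++

slow=4, fast=10, a=[3, 3, 8, 0, 0, 0, 0, 0, 0, 9, 9, 3, 0]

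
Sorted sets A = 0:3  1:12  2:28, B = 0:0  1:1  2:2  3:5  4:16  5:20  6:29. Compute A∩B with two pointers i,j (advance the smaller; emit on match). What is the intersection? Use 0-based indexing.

intersection = []

i=0 j=0: 3>0, j++
i=0 j=1: 3>1, j++
i=0 j=2: 3>2, j++
i=0 j=3: 3<5, i++
i=1 j=3: 12>5, j++
i=1 j=4: 12<16, i++
i=2 j=4: 28>16, j++
i=2 j=5: 28>20, j++
i=2 j=6: 28<29, i++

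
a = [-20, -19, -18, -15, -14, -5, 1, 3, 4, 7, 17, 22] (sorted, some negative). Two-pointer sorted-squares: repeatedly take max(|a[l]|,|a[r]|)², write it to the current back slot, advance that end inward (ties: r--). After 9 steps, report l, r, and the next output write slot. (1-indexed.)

[1,12] |-20|<=|22| out[12]=484 → r--
[1,11] |-20|>|17| out[11]=400 → l++
[2,11] |-19|>|17| out[10]=361 → l++
[3,11] |-18|>|17| out[9]=324 → l++
[4,11] |-15|<=|17| out[8]=289 → r--
[4,10] |-15|>|7| out[7]=225 → l++
[5,10] |-14|>|7| out[6]=196 → l++
[6,10] |-5|<=|7| out[5]=49 → r--
[6,9] |-5|>|4| out[4]=25 → l++

l=7, r=9, next write slot=3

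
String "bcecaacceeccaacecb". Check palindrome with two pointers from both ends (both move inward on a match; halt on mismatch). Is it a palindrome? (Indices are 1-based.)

l=1 r=18: 'b'=='b', l++,r--
l=2 r=17: 'c'=='c', l++,r--
l=3 r=16: 'e'=='e', l++,r--
l=4 r=15: 'c'=='c', l++,r--
l=5 r=14: 'a'=='a', l++,r--
l=6 r=13: 'a'=='a', l++,r--
l=7 r=12: 'c'=='c', l++,r--
l=8 r=11: 'c'=='c', l++,r--
l=9 r=10: 'e'=='e', l++,r--

palindrome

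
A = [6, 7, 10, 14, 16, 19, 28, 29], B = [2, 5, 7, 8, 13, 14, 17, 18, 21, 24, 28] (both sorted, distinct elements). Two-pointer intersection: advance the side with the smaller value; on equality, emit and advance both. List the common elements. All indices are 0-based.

i=0 j=0: 6>2, j++
i=0 j=1: 6>5, j++
i=0 j=2: 6<7, i++
i=1 j=2: 7==7 emit, i++,j++
i=2 j=3: 10>8, j++
i=2 j=4: 10<13, i++
i=3 j=4: 14>13, j++
i=3 j=5: 14==14 emit, i++,j++
i=4 j=6: 16<17, i++
i=5 j=6: 19>17, j++
i=5 j=7: 19>18, j++
i=5 j=8: 19<21, i++
i=6 j=8: 28>21, j++
i=6 j=9: 28>24, j++
i=6 j=10: 28==28 emit, i++,j++

intersection = [7, 14, 28]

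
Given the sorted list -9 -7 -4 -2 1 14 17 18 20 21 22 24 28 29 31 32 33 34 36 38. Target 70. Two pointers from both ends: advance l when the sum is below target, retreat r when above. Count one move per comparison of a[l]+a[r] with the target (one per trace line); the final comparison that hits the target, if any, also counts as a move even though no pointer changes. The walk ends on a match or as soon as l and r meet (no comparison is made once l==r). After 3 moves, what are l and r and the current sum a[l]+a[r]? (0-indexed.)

l=3, r=19, sum=36

[0,19] -9+38=29 <70 → l++
[1,19] -7+38=31 <70 → l++
[2,19] -4+38=34 <70 → l++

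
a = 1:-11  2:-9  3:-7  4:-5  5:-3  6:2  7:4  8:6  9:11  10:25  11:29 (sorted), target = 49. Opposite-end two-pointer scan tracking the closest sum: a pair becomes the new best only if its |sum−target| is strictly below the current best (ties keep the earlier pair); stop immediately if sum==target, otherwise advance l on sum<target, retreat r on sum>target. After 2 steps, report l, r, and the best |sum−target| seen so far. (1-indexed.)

l=3, r=11, best |Δ|=29

[1,11] -11+29=18 d=31 * → l++
[2,11] -9+29=20 d=29 * → l++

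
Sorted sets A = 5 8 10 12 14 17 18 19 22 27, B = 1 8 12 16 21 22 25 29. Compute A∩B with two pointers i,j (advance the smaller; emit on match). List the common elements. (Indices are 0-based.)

intersection = [8, 12, 22]

[i=0,j=0] 5>1 → j++
[i=0,j=1] 5<8 → i++
[i=1,j=1] 8==8 emit → i++,j++
[i=2,j=2] 10<12 → i++
[i=3,j=2] 12==12 emit → i++,j++
[i=4,j=3] 14<16 → i++
[i=5,j=3] 17>16 → j++
[i=5,j=4] 17<21 → i++
[i=6,j=4] 18<21 → i++
[i=7,j=4] 19<21 → i++
[i=8,j=4] 22>21 → j++
[i=8,j=5] 22==22 emit → i++,j++
[i=9,j=6] 27>25 → j++
[i=9,j=7] 27<29 → i++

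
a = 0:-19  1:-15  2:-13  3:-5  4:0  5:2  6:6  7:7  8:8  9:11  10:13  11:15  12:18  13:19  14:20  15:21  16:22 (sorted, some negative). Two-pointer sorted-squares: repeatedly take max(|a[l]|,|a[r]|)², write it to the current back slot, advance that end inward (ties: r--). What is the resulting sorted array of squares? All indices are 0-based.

l=0 r=16: |-19|<=|22| out[16]=484, r--
l=0 r=15: |-19|<=|21| out[15]=441, r--
l=0 r=14: |-19|<=|20| out[14]=400, r--
l=0 r=13: |-19|<=|19| out[13]=361, r--
l=0 r=12: |-19|>|18| out[12]=361, l++
l=1 r=12: |-15|<=|18| out[11]=324, r--
l=1 r=11: |-15|<=|15| out[10]=225, r--
l=1 r=10: |-15|>|13| out[9]=225, l++
l=2 r=10: |-13|<=|13| out[8]=169, r--
l=2 r=9: |-13|>|11| out[7]=169, l++
l=3 r=9: |-5|<=|11| out[6]=121, r--
l=3 r=8: |-5|<=|8| out[5]=64, r--
l=3 r=7: |-5|<=|7| out[4]=49, r--
l=3 r=6: |-5|<=|6| out[3]=36, r--
l=3 r=5: |-5|>|2| out[2]=25, l++
l=4 r=5: |0|<=|2| out[1]=4, r--
l=4 r=4: |0|<=|0| out[0]=0, r--

[0, 4, 25, 36, 49, 64, 121, 169, 169, 225, 225, 324, 361, 361, 400, 441, 484]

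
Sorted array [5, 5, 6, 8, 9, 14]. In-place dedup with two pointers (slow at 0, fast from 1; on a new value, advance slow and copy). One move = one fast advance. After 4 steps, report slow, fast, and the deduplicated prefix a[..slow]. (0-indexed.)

(s=0,f=1) a[fast]=5=a[slow] dup → fast++
(s=0,f=2) a[fast]=6≠a[slow]=5 write a[1]=6 → slow++,fast++
(s=1,f=3) a[fast]=8≠a[slow]=6 write a[2]=8 → slow++,fast++
(s=2,f=4) a[fast]=9≠a[slow]=8 write a[3]=9 → slow++,fast++

slow=3, fast=5, prefix=[5, 6, 8, 9]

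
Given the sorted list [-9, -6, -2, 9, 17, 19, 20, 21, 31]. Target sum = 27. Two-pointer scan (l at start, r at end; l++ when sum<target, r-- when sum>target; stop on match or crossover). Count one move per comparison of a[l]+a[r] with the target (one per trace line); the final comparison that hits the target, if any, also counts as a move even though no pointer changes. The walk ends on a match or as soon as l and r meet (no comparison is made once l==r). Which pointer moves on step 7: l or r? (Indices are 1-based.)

l=1 r=9: -9+31=22 <27, l++
l=2 r=9: -6+31=25 <27, l++
l=3 r=9: -2+31=29 >27, r--
l=3 r=8: -2+21=19 <27, l++
l=4 r=8: 9+21=30 >27, r--
l=4 r=7: 9+20=29 >27, r--
l=4 r=6: 9+19=28 >27, r--

r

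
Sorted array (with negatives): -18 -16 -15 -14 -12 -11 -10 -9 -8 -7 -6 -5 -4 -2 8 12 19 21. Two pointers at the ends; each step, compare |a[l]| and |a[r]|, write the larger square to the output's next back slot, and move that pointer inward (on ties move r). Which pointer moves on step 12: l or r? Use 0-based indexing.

l=0 r=17: |-18|<=|21| out[17]=441, r--
l=0 r=16: |-18|<=|19| out[16]=361, r--
l=0 r=15: |-18|>|12| out[15]=324, l++
l=1 r=15: |-16|>|12| out[14]=256, l++
l=2 r=15: |-15|>|12| out[13]=225, l++
l=3 r=15: |-14|>|12| out[12]=196, l++
l=4 r=15: |-12|<=|12| out[11]=144, r--
l=4 r=14: |-12|>|8| out[10]=144, l++
l=5 r=14: |-11|>|8| out[9]=121, l++
l=6 r=14: |-10|>|8| out[8]=100, l++
l=7 r=14: |-9|>|8| out[7]=81, l++
l=8 r=14: |-8|<=|8| out[6]=64, r--

r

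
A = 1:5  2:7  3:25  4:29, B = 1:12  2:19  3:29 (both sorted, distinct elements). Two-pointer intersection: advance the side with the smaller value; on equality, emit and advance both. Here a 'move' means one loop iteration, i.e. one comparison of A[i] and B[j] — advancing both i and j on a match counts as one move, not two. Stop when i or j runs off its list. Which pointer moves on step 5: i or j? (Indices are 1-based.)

i

i=1 j=1: 5<12, i++
i=2 j=1: 7<12, i++
i=3 j=1: 25>12, j++
i=3 j=2: 25>19, j++
i=3 j=3: 25<29, i++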